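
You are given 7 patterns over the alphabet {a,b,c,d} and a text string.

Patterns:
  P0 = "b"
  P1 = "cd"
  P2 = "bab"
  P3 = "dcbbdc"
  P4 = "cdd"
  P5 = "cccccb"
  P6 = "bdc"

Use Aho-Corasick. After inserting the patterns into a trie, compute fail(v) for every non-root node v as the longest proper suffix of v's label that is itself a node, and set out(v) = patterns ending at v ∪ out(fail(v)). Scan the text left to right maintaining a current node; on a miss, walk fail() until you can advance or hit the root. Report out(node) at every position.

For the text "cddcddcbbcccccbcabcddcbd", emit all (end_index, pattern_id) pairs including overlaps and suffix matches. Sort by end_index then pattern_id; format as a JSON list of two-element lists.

Construct AC machine:
Trie (insert patterns):
  n0 'ε': b→1 c→2 d→6
  n1 'b': a→4 d→18  ←P0
  n2 'c': c→13 d→3
  n3 'cd': d→12  ←P1
  n4 'ba': b→5
  n5 'bab': ·  ←P2
  n6 'd': c→7
  n7 'dc': b→8
  n8 'dcb': b→9
  n9 'dcbb': d→10
  n10 'dcbbd': c→11
  n11 'dcbbdc': ·  ←P3
  n12 'cdd': ·  ←P4
  n13 'cc': c→14
  n14 'ccc': c→15
  n15 'cccc': c→16
  n16 'ccccc': b→17
  n17 'cccccb': ·  ←P5
  n18 'bd': c→19
  n19 'bdc': ·  ←P6

Failure links (BFS by depth):
  fail(1) 'b': from fail(0)=0 chase 'b': 0 ⇒ 0;  out={0}∪out(0)={0}
  fail(2) 'c': from fail(0)=0 chase 'c': 0 ⇒ 0;  out=∅∪out(0)=∅
  fail(6) 'd': from fail(0)=0 chase 'd': 0 ⇒ 0;  out=∅∪out(0)=∅
  fail(3) 'cd': from fail(2)=0 chase 'd': 0 ⇒ 6;  out={1}∪out(6)={1}
  fail(4) 'ba': from fail(1)=0 chase 'a': 0 ⇒ 0;  out=∅∪out(0)=∅
  fail(7) 'dc': from fail(6)=0 chase 'c': 0 ⇒ 2;  out=∅∪out(2)=∅
  fail(13) 'cc': from fail(2)=0 chase 'c': 0 ⇒ 2;  out=∅∪out(2)=∅
  fail(18) 'bd': from fail(1)=0 chase 'd': 0 ⇒ 6;  out=∅∪out(6)=∅
  fail(5) 'bab': from fail(4)=0 chase 'b': 0 ⇒ 1;  out={2}∪out(1)={0,2}
  fail(8) 'dcb': from fail(7)=2 chase 'b': 2→0 ⇒ 1;  out=∅∪out(1)={0}
  fail(12) 'cdd': from fail(3)=6 chase 'd': 6→0 ⇒ 6;  out={4}∪out(6)={4}
  fail(14) 'ccc': from fail(13)=2 chase 'c': 2 ⇒ 13;  out=∅∪out(13)=∅
  fail(19) 'bdc': from fail(18)=6 chase 'c': 6 ⇒ 7;  out={6}∪out(7)={6}
  fail(9) 'dcbb': from fail(8)=1 chase 'b': 1→0 ⇒ 1;  out=∅∪out(1)={0}
  fail(15) 'cccc': from fail(14)=13 chase 'c': 13 ⇒ 14;  out=∅∪out(14)=∅
  fail(10) 'dcbbd': from fail(9)=1 chase 'd': 1 ⇒ 18;  out=∅∪out(18)=∅
  fail(16) 'ccccc': from fail(15)=14 chase 'c': 14 ⇒ 15;  out=∅∪out(15)=∅
  fail(11) 'dcbbdc': from fail(10)=18 chase 'c': 18 ⇒ 19;  out={3}∪out(19)={3,6}
  fail(17) 'cccccb': from fail(16)=15 chase 'b': 15→14→13→2→0 ⇒ 1;  out={5}∪out(1)={0,5}

Scan:
i=0 'c': node 0→2
i=1 'd': node 2→3  emit P1@[0:1]
i=2 'd': node 3→12  emit P4@[0:2]
i=3 'c': node 12→7 ·f
i=4 'd': node 7→3 ·f  emit P1@[3:4]
i=5 'd': node 3→12  emit P4@[3:5]
i=6 'c': node 12→7 ·f
i=7 'b': node 7→8  emit P0@[7:7]
i=8 'b': node 8→9  emit P0@[8:8]
i=9 'c': node 9→2 ·f
i=10 'c': node 2→13
i=11 'c': node 13→14
i=12 'c': node 14→15
i=13 'c': node 15→16
i=14 'b': node 16→17  emit P0@[14:14],P5@[9:14]
i=15 'c': node 17→2 ·f
i=16 'a': node 2→0 ·f
i=17 'b': node 0→1  emit P0@[17:17]
i=18 'c': node 1→2 ·f
i=19 'd': node 2→3  emit P1@[18:19]
i=20 'd': node 3→12  emit P4@[18:20]
i=21 'c': node 12→7 ·f
i=22 'b': node 7→8  emit P0@[22:22]
i=23 'd': node 8→18 ·f

Matches: [[1,1],[2,4],[4,1],[5,4],[7,0],[8,0],[14,0],[14,5],[17,0],[19,1],[20,4],[22,0]]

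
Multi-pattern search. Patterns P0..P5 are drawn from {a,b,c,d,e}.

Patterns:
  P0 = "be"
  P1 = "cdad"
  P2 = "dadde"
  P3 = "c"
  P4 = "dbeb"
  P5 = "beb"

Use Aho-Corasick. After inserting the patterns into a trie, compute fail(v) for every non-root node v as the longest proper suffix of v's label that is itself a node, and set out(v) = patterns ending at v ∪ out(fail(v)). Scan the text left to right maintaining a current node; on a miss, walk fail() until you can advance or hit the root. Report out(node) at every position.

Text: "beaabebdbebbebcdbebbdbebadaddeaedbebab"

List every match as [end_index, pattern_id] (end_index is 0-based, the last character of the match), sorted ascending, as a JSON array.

Build:
Trie nodes:
  n0 'ε': b→1 c→3 d→7
  n1 'b': e→2
  n2 'be': b→15  ←P0
  n3 'c': d→4  ←P3
  n4 'cd': a→5
  n5 'cda': d→6
  n6 'cdad': ·  ←P1
  n7 'd': a→8 b→12
  n8 'da': d→9
  n9 'dad': d→10
  n10 'dadd': e→11
  n11 'dadde': ·  ←P2
  n12 'db': e→13
  n13 'dbe': b→14
  n14 'dbeb': ·  ←P4
  n15 'beb': ·  ←P5

BFS fail/out derivation:
  n1('b'): parent n0 fail=0; on 'b' 0 → fail=0;  out ∅∪∅=∅
  n3('c'): parent n0 fail=0; on 'c' 0 → fail=0;  out {3}∪∅={3}
  n7('d'): parent n0 fail=0; on 'd' 0 → fail=0;  out ∅∪∅=∅
  n2('be'): parent n1 fail=0; on 'e' 0 → fail=0;  out {0}∪∅={0}
  n4('cd'): parent n3 fail=0; on 'd' 0 → fail=7;  out ∅∪∅=∅
  n8('da'): parent n7 fail=0; on 'a' 0 → fail=0;  out ∅∪∅=∅
  n12('db'): parent n7 fail=0; on 'b' 0 → fail=1;  out ∅∪∅=∅
  n5('cda'): parent n4 fail=7; on 'a' 7 → fail=8;  out ∅∪∅=∅
  n9('dad'): parent n8 fail=0; on 'd' 0 → fail=7;  out ∅∪∅=∅
  n13('dbe'): parent n12 fail=1; on 'e' 1 → fail=2;  out ∅∪{0}={0}
  n15('beb'): parent n2 fail=0; on 'b' 0 → fail=1;  out {5}∪∅={5}
  n6('cdad'): parent n5 fail=8; on 'd' 8 → fail=9;  out {1}∪∅={1}
  n10('dadd'): parent n9 fail=7; on 'd' 7→0 → fail=7;  out ∅∪∅=∅
  n14('dbeb'): parent n13 fail=2; on 'b' 2 → fail=15;  out {4}∪{5}={4,5}
  n11('dadde'): parent n10 fail=7; on 'e' 7→0 → fail=0;  out {2}∪∅={2}

Text stream:
pos 0 'b': at 1
pos 1 'e': at 2  ** P0@[0:1]
pos 2 'a': at 0 (fail-walked)
pos 3 'a': at 0
pos 4 'b': at 1
pos 5 'e': at 2  ** P0@[4:5]
pos 6 'b': at 15  ** P5@[4:6]
pos 7 'd': at 7 (fail-walked)
pos 8 'b': at 12
pos 9 'e': at 13  ** P0@[8:9]
pos 10 'b': at 14  ** P4@[7:10],P5@[8:10]
pos 11 'b': at 1 (fail-walked)
pos 12 'e': at 2  ** P0@[11:12]
pos 13 'b': at 15  ** P5@[11:13]
pos 14 'c': at 3 (fail-walked)  ** P3@[14:14]
pos 15 'd': at 4
pos 16 'b': at 12 (fail-walked)
pos 17 'e': at 13  ** P0@[16:17]
pos 18 'b': at 14  ** P4@[15:18],P5@[16:18]
pos 19 'b': at 1 (fail-walked)
pos 20 'd': at 7 (fail-walked)
pos 21 'b': at 12
pos 22 'e': at 13  ** P0@[21:22]
pos 23 'b': at 14  ** P4@[20:23],P5@[21:23]
pos 24 'a': at 0 (fail-walked)
pos 25 'd': at 7
pos 26 'a': at 8
pos 27 'd': at 9
pos 28 'd': at 10
pos 29 'e': at 11  ** P2@[25:29]
pos 30 'a': at 0 (fail-walked)
pos 31 'e': at 0
pos 32 'd': at 7
pos 33 'b': at 12
pos 34 'e': at 13  ** P0@[33:34]
pos 35 'b': at 14  ** P4@[32:35],P5@[33:35]
pos 36 'a': at 0 (fail-walked)
pos 37 'b': at 1

Result: [[1,0],[5,0],[6,5],[9,0],[10,4],[10,5],[12,0],[13,5],[14,3],[17,0],[18,4],[18,5],[22,0],[23,4],[23,5],[29,2],[34,0],[35,4],[35,5]]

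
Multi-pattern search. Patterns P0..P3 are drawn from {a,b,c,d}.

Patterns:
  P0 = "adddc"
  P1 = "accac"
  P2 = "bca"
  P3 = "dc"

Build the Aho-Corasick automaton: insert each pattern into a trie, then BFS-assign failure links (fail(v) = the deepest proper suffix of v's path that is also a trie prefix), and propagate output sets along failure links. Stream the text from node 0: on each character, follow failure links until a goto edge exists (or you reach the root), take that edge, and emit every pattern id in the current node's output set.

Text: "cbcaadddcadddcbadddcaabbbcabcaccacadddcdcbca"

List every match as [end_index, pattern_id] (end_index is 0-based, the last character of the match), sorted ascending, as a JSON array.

Construct AC machine:
Trie (insert patterns):
  n0 'ε': a→1 b→10 d→13
  n1 'a': c→6 d→2
  n2 'ad': d→3
  n3 'add': d→4
  n4 'addd': c→5
  n5 'adddc': ·  [P0 ends]
  n6 'ac': c→7
  n7 'acc': a→8
  n8 'acca': c→9
  n9 'accac': ·  [P1 ends]
  n10 'b': c→11
  n11 'bc': a→12
  n12 'bca': ·  [P2 ends]
  n13 'd': c→14
  n14 'dc': ·  [P3 ends]

BFS fail/out derivation:
  fail(1) 'a': from fail(0)=0 chase 'a': 0 ⇒ 0;  out=∅∪out(0)=∅
  fail(10) 'b': from fail(0)=0 chase 'b': 0 ⇒ 0;  out=∅∪out(0)=∅
  fail(13) 'd': from fail(0)=0 chase 'd': 0 ⇒ 0;  out=∅∪out(0)=∅
  fail(2) 'ad': from fail(1)=0 chase 'd': 0 ⇒ 13;  out=∅∪out(13)=∅
  fail(6) 'ac': from fail(1)=0 chase 'c': 0 ⇒ 0;  out=∅∪out(0)=∅
  fail(11) 'bc': from fail(10)=0 chase 'c': 0 ⇒ 0;  out=∅∪out(0)=∅
  fail(14) 'dc': from fail(13)=0 chase 'c': 0 ⇒ 0;  out={3}∪out(0)={3}
  fail(3) 'add': from fail(2)=13 chase 'd': 13→0 ⇒ 13;  out=∅∪out(13)=∅
  fail(7) 'acc': from fail(6)=0 chase 'c': 0 ⇒ 0;  out=∅∪out(0)=∅
  fail(12) 'bca': from fail(11)=0 chase 'a': 0 ⇒ 1;  out={2}∪out(1)={2}
  fail(4) 'addd': from fail(3)=13 chase 'd': 13→0 ⇒ 13;  out=∅∪out(13)=∅
  fail(8) 'acca': from fail(7)=0 chase 'a': 0 ⇒ 1;  out=∅∪out(1)=∅
  fail(5) 'adddc': from fail(4)=13 chase 'c': 13 ⇒ 14;  out={0}∪out(14)={0,3}
  fail(9) 'accac': from fail(8)=1 chase 'c': 1 ⇒ 6;  out={1}∪out(6)={1}

Run:
[0] read 'c'  n0⇒n0
[1] read 'b'  n0⇒n10
[2] read 'c'  n10⇒n11
[3] read 'a'  n11⇒n12  ** P2@[1:3]
[4] read 'a'  n12⇒n1 ·f
[5] read 'd'  n1⇒n2
[6] read 'd'  n2⇒n3
[7] read 'd'  n3⇒n4
[8] read 'c'  n4⇒n5  ** P0@[4:8],P3@[7:8]
[9] read 'a'  n5⇒n1 ·f
[10] read 'd'  n1⇒n2
[11] read 'd'  n2⇒n3
[12] read 'd'  n3⇒n4
[13] read 'c'  n4⇒n5  ** P0@[9:13],P3@[12:13]
[14] read 'b'  n5⇒n10 ·f
[15] read 'a'  n10⇒n1 ·f
[16] read 'd'  n1⇒n2
[17] read 'd'  n2⇒n3
[18] read 'd'  n3⇒n4
[19] read 'c'  n4⇒n5  ** P0@[15:19],P3@[18:19]
[20] read 'a'  n5⇒n1 ·f
[21] read 'a'  n1⇒n1 ·f
[22] read 'b'  n1⇒n10 ·f
[23] read 'b'  n10⇒n10 ·f
[24] read 'b'  n10⇒n10 ·f
[25] read 'c'  n10⇒n11
[26] read 'a'  n11⇒n12  ** P2@[24:26]
[27] read 'b'  n12⇒n10 ·f
[28] read 'c'  n10⇒n11
[29] read 'a'  n11⇒n12  ** P2@[27:29]
[30] read 'c'  n12⇒n6 ·f
[31] read 'c'  n6⇒n7
[32] read 'a'  n7⇒n8
[33] read 'c'  n8⇒n9  ** P1@[29:33]
[34] read 'a'  n9⇒n1 ·f
[35] read 'd'  n1⇒n2
[36] read 'd'  n2⇒n3
[37] read 'd'  n3⇒n4
[38] read 'c'  n4⇒n5  ** P0@[34:38],P3@[37:38]
[39] read 'd'  n5⇒n13 ·f
[40] read 'c'  n13⇒n14  ** P3@[39:40]
[41] read 'b'  n14⇒n10 ·f
[42] read 'c'  n10⇒n11
[43] read 'a'  n11⇒n12  ** P2@[41:43]

All matches (sorted): [[3,2],[8,0],[8,3],[13,0],[13,3],[19,0],[19,3],[26,2],[29,2],[33,1],[38,0],[38,3],[40,3],[43,2]]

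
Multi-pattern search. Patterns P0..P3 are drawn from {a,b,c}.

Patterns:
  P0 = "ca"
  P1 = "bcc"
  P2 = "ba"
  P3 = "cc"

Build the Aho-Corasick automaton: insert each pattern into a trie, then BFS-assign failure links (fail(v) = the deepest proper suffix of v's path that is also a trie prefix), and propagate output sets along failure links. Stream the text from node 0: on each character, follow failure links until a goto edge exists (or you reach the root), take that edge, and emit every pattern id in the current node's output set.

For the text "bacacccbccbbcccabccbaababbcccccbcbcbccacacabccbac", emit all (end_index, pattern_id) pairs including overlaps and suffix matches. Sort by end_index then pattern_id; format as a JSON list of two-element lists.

Construct AC machine:
Trie (insert patterns):
  0='ε' goto b→3 c→1
  1='c' goto a→2 c→7
  2='ca' goto ·  ←P0
  3='b' goto a→6 c→4
  4='bc' goto c→5
  5='bcc' goto ·  ←P1
  6='ba' goto ·  ←P2
  7='cc' goto ·  ←P3

BFS fail/out derivation:
  n1('c'): parent n0 fail=0; on 'c' 0 → fail=0;  out ∅∪∅=∅
  n3('b'): parent n0 fail=0; on 'b' 0 → fail=0;  out ∅∪∅=∅
  n2('ca'): parent n1 fail=0; on 'a' 0 → fail=0;  out {0}∪∅={0}
  n4('bc'): parent n3 fail=0; on 'c' 0 → fail=1;  out ∅∪∅=∅
  n6('ba'): parent n3 fail=0; on 'a' 0 → fail=0;  out {2}∪∅={2}
  n7('cc'): parent n1 fail=0; on 'c' 0 → fail=1;  out {3}∪∅={3}
  n5('bcc'): parent n4 fail=1; on 'c' 1 → fail=7;  out {1}∪{3}={1,3}

Scan:
[0] read 'b'  n0⇒n3
[1] read 'a'  n3⇒n6  → match P2@[0:1]
[2] read 'c'  n6⇒n1 (via fail)
[3] read 'a'  n1⇒n2  → match P0@[2:3]
[4] read 'c'  n2⇒n1 (via fail)
[5] read 'c'  n1⇒n7  → match P3@[4:5]
[6] read 'c'  n7⇒n7 (via fail)  → match P3@[5:6]
[7] read 'b'  n7⇒n3 (via fail)
[8] read 'c'  n3⇒n4
[9] read 'c'  n4⇒n5  → match P1@[7:9],P3@[8:9]
[10] read 'b'  n5⇒n3 (via fail)
[11] read 'b'  n3⇒n3 (via fail)
[12] read 'c'  n3⇒n4
[13] read 'c'  n4⇒n5  → match P1@[11:13],P3@[12:13]
[14] read 'c'  n5⇒n7 (via fail)  → match P3@[13:14]
[15] read 'a'  n7⇒n2 (via fail)  → match P0@[14:15]
[16] read 'b'  n2⇒n3 (via fail)
[17] read 'c'  n3⇒n4
[18] read 'c'  n4⇒n5  → match P1@[16:18],P3@[17:18]
[19] read 'b'  n5⇒n3 (via fail)
[20] read 'a'  n3⇒n6  → match P2@[19:20]
[21] read 'a'  n6⇒n0 (via fail)
[22] read 'b'  n0⇒n3
[23] read 'a'  n3⇒n6  → match P2@[22:23]
[24] read 'b'  n6⇒n3 (via fail)
[25] read 'b'  n3⇒n3 (via fail)
[26] read 'c'  n3⇒n4
[27] read 'c'  n4⇒n5  → match P1@[25:27],P3@[26:27]
[28] read 'c'  n5⇒n7 (via fail)  → match P3@[27:28]
[29] read 'c'  n7⇒n7 (via fail)  → match P3@[28:29]
[30] read 'c'  n7⇒n7 (via fail)  → match P3@[29:30]
[31] read 'b'  n7⇒n3 (via fail)
[32] read 'c'  n3⇒n4
[33] read 'b'  n4⇒n3 (via fail)
[34] read 'c'  n3⇒n4
[35] read 'b'  n4⇒n3 (via fail)
[36] read 'c'  n3⇒n4
[37] read 'c'  n4⇒n5  → match P1@[35:37],P3@[36:37]
[38] read 'a'  n5⇒n2 (via fail)  → match P0@[37:38]
[39] read 'c'  n2⇒n1 (via fail)
[40] read 'a'  n1⇒n2  → match P0@[39:40]
[41] read 'c'  n2⇒n1 (via fail)
[42] read 'a'  n1⇒n2  → match P0@[41:42]
[43] read 'b'  n2⇒n3 (via fail)
[44] read 'c'  n3⇒n4
[45] read 'c'  n4⇒n5  → match P1@[43:45],P3@[44:45]
[46] read 'b'  n5⇒n3 (via fail)
[47] read 'a'  n3⇒n6  → match P2@[46:47]
[48] read 'c'  n6⇒n1 (via fail)

Matches: [[1,2],[3,0],[5,3],[6,3],[9,1],[9,3],[13,1],[13,3],[14,3],[15,0],[18,1],[18,3],[20,2],[23,2],[27,1],[27,3],[28,3],[29,3],[30,3],[37,1],[37,3],[38,0],[40,0],[42,0],[45,1],[45,3],[47,2]]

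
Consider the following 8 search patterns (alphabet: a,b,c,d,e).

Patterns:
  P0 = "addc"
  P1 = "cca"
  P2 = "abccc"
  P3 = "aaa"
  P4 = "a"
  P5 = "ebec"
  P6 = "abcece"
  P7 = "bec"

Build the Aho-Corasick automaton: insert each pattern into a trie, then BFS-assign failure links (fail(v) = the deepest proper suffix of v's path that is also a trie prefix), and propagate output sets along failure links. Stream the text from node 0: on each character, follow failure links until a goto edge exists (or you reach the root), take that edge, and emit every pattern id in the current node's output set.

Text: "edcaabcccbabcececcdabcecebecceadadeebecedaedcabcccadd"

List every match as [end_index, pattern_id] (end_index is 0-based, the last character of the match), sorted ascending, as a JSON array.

Build:
Trie nodes:
  n0 'ε': a→1 b→21 c→5 e→14
  n1 'a': a→12 b→8 d→2  ←P4
  n2 'ad': d→3
  n3 'add': c→4
  n4 'addc': ·  ←P0
  n5 'c': c→6
  n6 'cc': a→7
  n7 'cca': ·  ←P1
  n8 'ab': c→9
  n9 'abc': c→10 e→18
  n10 'abcc': c→11
  n11 'abccc': ·  ←P2
  n12 'aa': a→13
  n13 'aaa': ·  ←P3
  n14 'e': b→15
  n15 'eb': e→16
  n16 'ebe': c→17
  n17 'ebec': ·  ←P5
  n18 'abce': c→19
  n19 'abcec': e→20
  n20 'abcece': ·  ←P6
  n21 'b': e→22
  n22 'be': c→23
  n23 'bec': ·  ←P7

Failure links (BFS by depth):
  fail(1) 'a': from fail(0)=0 chase 'a': 0 ⇒ 0;  out={4}∪out(0)={4}
  fail(5) 'c': from fail(0)=0 chase 'c': 0 ⇒ 0;  out=∅∪out(0)=∅
  fail(14) 'e': from fail(0)=0 chase 'e': 0 ⇒ 0;  out=∅∪out(0)=∅
  fail(21) 'b': from fail(0)=0 chase 'b': 0 ⇒ 0;  out=∅∪out(0)=∅
  fail(2) 'ad': from fail(1)=0 chase 'd': 0 ⇒ 0;  out=∅∪out(0)=∅
  fail(6) 'cc': from fail(5)=0 chase 'c': 0 ⇒ 5;  out=∅∪out(5)=∅
  fail(8) 'ab': from fail(1)=0 chase 'b': 0 ⇒ 21;  out=∅∪out(21)=∅
  fail(12) 'aa': from fail(1)=0 chase 'a': 0 ⇒ 1;  out=∅∪out(1)={4}
  fail(15) 'eb': from fail(14)=0 chase 'b': 0 ⇒ 21;  out=∅∪out(21)=∅
  fail(22) 'be': from fail(21)=0 chase 'e': 0 ⇒ 14;  out=∅∪out(14)=∅
  fail(3) 'add': from fail(2)=0 chase 'd': 0 ⇒ 0;  out=∅∪out(0)=∅
  fail(7) 'cca': from fail(6)=5 chase 'a': 5→0 ⇒ 1;  out={1}∪out(1)={1,4}
  fail(9) 'abc': from fail(8)=21 chase 'c': 21→0 ⇒ 5;  out=∅∪out(5)=∅
  fail(13) 'aaa': from fail(12)=1 chase 'a': 1 ⇒ 12;  out={3}∪out(12)={3,4}
  fail(16) 'ebe': from fail(15)=21 chase 'e': 21 ⇒ 22;  out=∅∪out(22)=∅
  fail(23) 'bec': from fail(22)=14 chase 'c': 14→0 ⇒ 5;  out={7}∪out(5)={7}
  fail(4) 'addc': from fail(3)=0 chase 'c': 0 ⇒ 5;  out={0}∪out(5)={0}
  fail(10) 'abcc': from fail(9)=5 chase 'c': 5 ⇒ 6;  out=∅∪out(6)=∅
  fail(17) 'ebec': from fail(16)=22 chase 'c': 22 ⇒ 23;  out={5}∪out(23)={5,7}
  fail(18) 'abce': from fail(9)=5 chase 'e': 5→0 ⇒ 14;  out=∅∪out(14)=∅
  fail(11) 'abccc': from fail(10)=6 chase 'c': 6→5 ⇒ 6;  out={2}∪out(6)={2}
  fail(19) 'abcec': from fail(18)=14 chase 'c': 14→0 ⇒ 5;  out=∅∪out(5)=∅
  fail(20) 'abcece': from fail(19)=5 chase 'e': 5→0 ⇒ 14;  out={6}∪out(14)={6}

Text stream:
pos 0 'e': at 14
pos 1 'd': at 0 (via fail)
pos 2 'c': at 5
pos 3 'a': at 1 (via fail)  → match P4@[3:3]
pos 4 'a': at 12  → match P4@[4:4]
pos 5 'b': at 8 (via fail)
pos 6 'c': at 9
pos 7 'c': at 10
pos 8 'c': at 11  → match P2@[4:8]
pos 9 'b': at 21 (via fail)
pos 10 'a': at 1 (via fail)  → match P4@[10:10]
pos 11 'b': at 8
pos 12 'c': at 9
pos 13 'e': at 18
pos 14 'c': at 19
pos 15 'e': at 20  → match P6@[10:15]
pos 16 'c': at 5 (via fail)
pos 17 'c': at 6
pos 18 'd': at 0 (via fail)
pos 19 'a': at 1  → match P4@[19:19]
pos 20 'b': at 8
pos 21 'c': at 9
pos 22 'e': at 18
pos 23 'c': at 19
pos 24 'e': at 20  → match P6@[19:24]
pos 25 'b': at 15 (via fail)
pos 26 'e': at 16
pos 27 'c': at 17  → match P5@[24:27],P7@[25:27]
pos 28 'c': at 6 (via fail)
pos 29 'e': at 14 (via fail)
pos 30 'a': at 1 (via fail)  → match P4@[30:30]
pos 31 'd': at 2
pos 32 'a': at 1 (via fail)  → match P4@[32:32]
pos 33 'd': at 2
pos 34 'e': at 14 (via fail)
pos 35 'e': at 14 (via fail)
pos 36 'b': at 15
pos 37 'e': at 16
pos 38 'c': at 17  → match P5@[35:38],P7@[36:38]
pos 39 'e': at 14 (via fail)
pos 40 'd': at 0 (via fail)
pos 41 'a': at 1  → match P4@[41:41]
pos 42 'e': at 14 (via fail)
pos 43 'd': at 0 (via fail)
pos 44 'c': at 5
pos 45 'a': at 1 (via fail)  → match P4@[45:45]
pos 46 'b': at 8
pos 47 'c': at 9
pos 48 'c': at 10
pos 49 'c': at 11  → match P2@[45:49]
pos 50 'a': at 7 (via fail)  → match P1@[48:50],P4@[50:50]
pos 51 'd': at 2 (via fail)
pos 52 'd': at 3

All matches (sorted): [[3,4],[4,4],[8,2],[10,4],[15,6],[19,4],[24,6],[27,5],[27,7],[30,4],[32,4],[38,5],[38,7],[41,4],[45,4],[49,2],[50,1],[50,4]]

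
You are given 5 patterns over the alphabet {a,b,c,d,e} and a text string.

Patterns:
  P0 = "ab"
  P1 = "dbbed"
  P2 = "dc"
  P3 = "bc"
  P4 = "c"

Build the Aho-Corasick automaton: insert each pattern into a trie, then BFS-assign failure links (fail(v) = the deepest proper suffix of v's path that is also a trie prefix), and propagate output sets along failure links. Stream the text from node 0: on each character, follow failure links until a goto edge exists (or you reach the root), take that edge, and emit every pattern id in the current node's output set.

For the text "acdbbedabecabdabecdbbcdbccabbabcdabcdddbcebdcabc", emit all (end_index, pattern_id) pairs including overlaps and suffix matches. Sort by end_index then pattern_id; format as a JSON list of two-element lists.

Build:
Trie (insert patterns):
  n0 'ε': a→1 b→9 c→11 d→3
  n1 'a': b→2
  n2 'ab': ·  ←P0
  n3 'd': b→4 c→8
  n4 'db': b→5
  n5 'dbb': e→6
  n6 'dbbe': d→7
  n7 'dbbed': ·  ←P1
  n8 'dc': ·  ←P2
  n9 'b': c→10
  n10 'bc': ·  ←P3
  n11 'c': ·  ←P4

Failure links (BFS by depth):
  fail(1) 'a': from fail(0)=0 chase 'a': 0 ⇒ 0;  out=∅∪out(0)=∅
  fail(3) 'd': from fail(0)=0 chase 'd': 0 ⇒ 0;  out=∅∪out(0)=∅
  fail(9) 'b': from fail(0)=0 chase 'b': 0 ⇒ 0;  out=∅∪out(0)=∅
  fail(11) 'c': from fail(0)=0 chase 'c': 0 ⇒ 0;  out={4}∪out(0)={4}
  fail(2) 'ab': from fail(1)=0 chase 'b': 0 ⇒ 9;  out={0}∪out(9)={0}
  fail(4) 'db': from fail(3)=0 chase 'b': 0 ⇒ 9;  out=∅∪out(9)=∅
  fail(8) 'dc': from fail(3)=0 chase 'c': 0 ⇒ 11;  out={2}∪out(11)={2,4}
  fail(10) 'bc': from fail(9)=0 chase 'c': 0 ⇒ 11;  out={3}∪out(11)={3,4}
  fail(5) 'dbb': from fail(4)=9 chase 'b': 9→0 ⇒ 9;  out=∅∪out(9)=∅
  fail(6) 'dbbe': from fail(5)=9 chase 'e': 9→0 ⇒ 0;  out=∅∪out(0)=∅
  fail(7) 'dbbed': from fail(6)=0 chase 'd': 0 ⇒ 3;  out={1}∪out(3)={1}

Scan:
pos 0 'a': at 1
pos 1 'c': at 11 ·f  emit P4@[1:1]
pos 2 'd': at 3 ·f
pos 3 'b': at 4
pos 4 'b': at 5
pos 5 'e': at 6
pos 6 'd': at 7  emit P1@[2:6]
pos 7 'a': at 1 ·f
pos 8 'b': at 2  emit P0@[7:8]
pos 9 'e': at 0 ·f
pos 10 'c': at 11  emit P4@[10:10]
pos 11 'a': at 1 ·f
pos 12 'b': at 2  emit P0@[11:12]
pos 13 'd': at 3 ·f
pos 14 'a': at 1 ·f
pos 15 'b': at 2  emit P0@[14:15]
pos 16 'e': at 0 ·f
pos 17 'c': at 11  emit P4@[17:17]
pos 18 'd': at 3 ·f
pos 19 'b': at 4
pos 20 'b': at 5
pos 21 'c': at 10 ·f  emit P3@[20:21],P4@[21:21]
pos 22 'd': at 3 ·f
pos 23 'b': at 4
pos 24 'c': at 10 ·f  emit P3@[23:24],P4@[24:24]
pos 25 'c': at 11 ·f  emit P4@[25:25]
pos 26 'a': at 1 ·f
pos 27 'b': at 2  emit P0@[26:27]
pos 28 'b': at 9 ·f
pos 29 'a': at 1 ·f
pos 30 'b': at 2  emit P0@[29:30]
pos 31 'c': at 10 ·f  emit P3@[30:31],P4@[31:31]
pos 32 'd': at 3 ·f
pos 33 'a': at 1 ·f
pos 34 'b': at 2  emit P0@[33:34]
pos 35 'c': at 10 ·f  emit P3@[34:35],P4@[35:35]
pos 36 'd': at 3 ·f
pos 37 'd': at 3 ·f
pos 38 'd': at 3 ·f
pos 39 'b': at 4
pos 40 'c': at 10 ·f  emit P3@[39:40],P4@[40:40]
pos 41 'e': at 0 ·f
pos 42 'b': at 9
pos 43 'd': at 3 ·f
pos 44 'c': at 8  emit P2@[43:44],P4@[44:44]
pos 45 'a': at 1 ·f
pos 46 'b': at 2  emit P0@[45:46]
pos 47 'c': at 10 ·f  emit P3@[46:47],P4@[47:47]

Matches: [[1,4],[6,1],[8,0],[10,4],[12,0],[15,0],[17,4],[21,3],[21,4],[24,3],[24,4],[25,4],[27,0],[30,0],[31,3],[31,4],[34,0],[35,3],[35,4],[40,3],[40,4],[44,2],[44,4],[46,0],[47,3],[47,4]]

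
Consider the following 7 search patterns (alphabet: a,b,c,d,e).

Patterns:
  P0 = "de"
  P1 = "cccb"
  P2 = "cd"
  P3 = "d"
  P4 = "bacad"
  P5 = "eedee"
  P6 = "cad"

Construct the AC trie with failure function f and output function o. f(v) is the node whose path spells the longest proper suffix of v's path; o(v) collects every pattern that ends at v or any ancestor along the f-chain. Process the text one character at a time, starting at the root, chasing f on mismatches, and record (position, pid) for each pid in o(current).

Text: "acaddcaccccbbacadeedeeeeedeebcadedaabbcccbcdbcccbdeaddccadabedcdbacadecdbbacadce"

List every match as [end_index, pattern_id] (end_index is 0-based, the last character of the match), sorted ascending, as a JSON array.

Build:
Trie (insert patterns):
  n0 'ε': b→8 c→3 d→1 e→13
  n1 'd': e→2  [P3 ends]
  n2 'de': ·  [P0 ends]
  n3 'c': a→18 c→4 d→7
  n4 'cc': c→5
  n5 'ccc': b→6
  n6 'cccb': ·  [P1 ends]
  n7 'cd': ·  [P2 ends]
  n8 'b': a→9
  n9 'ba': c→10
  n10 'bac': a→11
  n11 'baca': d→12
  n12 'bacad': ·  [P4 ends]
  n13 'e': e→14
  n14 'ee': d→15
  n15 'eed': e→16
  n16 'eede': e→17
  n17 'eedee': ·  [P5 ends]
  n18 'ca': d→19
  n19 'cad': ·  [P6 ends]

BFS fail/out derivation:
  fail(1) 'd': from fail(0)=0 chase 'd': 0 ⇒ 0;  out={3}∪out(0)={3}
  fail(3) 'c': from fail(0)=0 chase 'c': 0 ⇒ 0;  out=∅∪out(0)=∅
  fail(8) 'b': from fail(0)=0 chase 'b': 0 ⇒ 0;  out=∅∪out(0)=∅
  fail(13) 'e': from fail(0)=0 chase 'e': 0 ⇒ 0;  out=∅∪out(0)=∅
  fail(2) 'de': from fail(1)=0 chase 'e': 0 ⇒ 13;  out={0}∪out(13)={0}
  fail(4) 'cc': from fail(3)=0 chase 'c': 0 ⇒ 3;  out=∅∪out(3)=∅
  fail(7) 'cd': from fail(3)=0 chase 'd': 0 ⇒ 1;  out={2}∪out(1)={2,3}
  fail(9) 'ba': from fail(8)=0 chase 'a': 0 ⇒ 0;  out=∅∪out(0)=∅
  fail(14) 'ee': from fail(13)=0 chase 'e': 0 ⇒ 13;  out=∅∪out(13)=∅
  fail(18) 'ca': from fail(3)=0 chase 'a': 0 ⇒ 0;  out=∅∪out(0)=∅
  fail(5) 'ccc': from fail(4)=3 chase 'c': 3 ⇒ 4;  out=∅∪out(4)=∅
  fail(10) 'bac': from fail(9)=0 chase 'c': 0 ⇒ 3;  out=∅∪out(3)=∅
  fail(15) 'eed': from fail(14)=13 chase 'd': 13→0 ⇒ 1;  out=∅∪out(1)={3}
  fail(19) 'cad': from fail(18)=0 chase 'd': 0 ⇒ 1;  out={6}∪out(1)={3,6}
  fail(6) 'cccb': from fail(5)=4 chase 'b': 4→3→0 ⇒ 8;  out={1}∪out(8)={1}
  fail(11) 'baca': from fail(10)=3 chase 'a': 3 ⇒ 18;  out=∅∪out(18)=∅
  fail(16) 'eede': from fail(15)=1 chase 'e': 1 ⇒ 2;  out=∅∪out(2)={0}
  fail(12) 'bacad': from fail(11)=18 chase 'd': 18 ⇒ 19;  out={4}∪out(19)={3,4,6}
  fail(17) 'eedee': from fail(16)=2 chase 'e': 2→13 ⇒ 14;  out={5}∪out(14)={5}

Text stream:
i=0 'a': node 0→0
i=1 'c': node 0→3
i=2 'a': node 3→18
i=3 'd': node 18→19  ** P3@[3:3],P6@[1:3]
i=4 'd': node 19→1 (via fail)  ** P3@[4:4]
i=5 'c': node 1→3 (via fail)
i=6 'a': node 3→18
i=7 'c': node 18→3 (via fail)
i=8 'c': node 3→4
i=9 'c': node 4→5
i=10 'c': node 5→5 (via fail)
i=11 'b': node 5→6  ** P1@[8:11]
i=12 'b': node 6→8 (via fail)
i=13 'a': node 8→9
i=14 'c': node 9→10
i=15 'a': node 10→11
i=16 'd': node 11→12  ** P3@[16:16],P4@[12:16],P6@[14:16]
i=17 'e': node 12→2 (via fail)  ** P0@[16:17]
i=18 'e': node 2→14 (via fail)
i=19 'd': node 14→15  ** P3@[19:19]
i=20 'e': node 15→16  ** P0@[19:20]
i=21 'e': node 16→17  ** P5@[17:21]
i=22 'e': node 17→14 (via fail)
i=23 'e': node 14→14 (via fail)
i=24 'e': node 14→14 (via fail)
i=25 'd': node 14→15  ** P3@[25:25]
i=26 'e': node 15→16  ** P0@[25:26]
i=27 'e': node 16→17  ** P5@[23:27]
i=28 'b': node 17→8 (via fail)
i=29 'c': node 8→3 (via fail)
i=30 'a': node 3→18
i=31 'd': node 18→19  ** P3@[31:31],P6@[29:31]
i=32 'e': node 19→2 (via fail)  ** P0@[31:32]
i=33 'd': node 2→1 (via fail)  ** P3@[33:33]
i=34 'a': node 1→0 (via fail)
i=35 'a': node 0→0
i=36 'b': node 0→8
i=37 'b': node 8→8 (via fail)
i=38 'c': node 8→3 (via fail)
i=39 'c': node 3→4
i=40 'c': node 4→5
i=41 'b': node 5→6  ** P1@[38:41]
i=42 'c': node 6→3 (via fail)
i=43 'd': node 3→7  ** P2@[42:43],P3@[43:43]
i=44 'b': node 7→8 (via fail)
i=45 'c': node 8→3 (via fail)
i=46 'c': node 3→4
i=47 'c': node 4→5
i=48 'b': node 5→6  ** P1@[45:48]
i=49 'd': node 6→1 (via fail)  ** P3@[49:49]
i=50 'e': node 1→2  ** P0@[49:50]
i=51 'a': node 2→0 (via fail)
i=52 'd': node 0→1  ** P3@[52:52]
i=53 'd': node 1→1 (via fail)  ** P3@[53:53]
i=54 'c': node 1→3 (via fail)
i=55 'c': node 3→4
i=56 'a': node 4→18 (via fail)
i=57 'd': node 18→19  ** P3@[57:57],P6@[55:57]
i=58 'a': node 19→0 (via fail)
i=59 'b': node 0→8
i=60 'e': node 8→13 (via fail)
i=61 'd': node 13→1 (via fail)  ** P3@[61:61]
i=62 'c': node 1→3 (via fail)
i=63 'd': node 3→7  ** P2@[62:63],P3@[63:63]
i=64 'b': node 7→8 (via fail)
i=65 'a': node 8→9
i=66 'c': node 9→10
i=67 'a': node 10→11
i=68 'd': node 11→12  ** P3@[68:68],P4@[64:68],P6@[66:68]
i=69 'e': node 12→2 (via fail)  ** P0@[68:69]
i=70 'c': node 2→3 (via fail)
i=71 'd': node 3→7  ** P2@[70:71],P3@[71:71]
i=72 'b': node 7→8 (via fail)
i=73 'b': node 8→8 (via fail)
i=74 'a': node 8→9
i=75 'c': node 9→10
i=76 'a': node 10→11
i=77 'd': node 11→12  ** P3@[77:77],P4@[73:77],P6@[75:77]
i=78 'c': node 12→3 (via fail)
i=79 'e': node 3→13 (via fail)

All matches (sorted): [[3,3],[3,6],[4,3],[11,1],[16,3],[16,4],[16,6],[17,0],[19,3],[20,0],[21,5],[25,3],[26,0],[27,5],[31,3],[31,6],[32,0],[33,3],[41,1],[43,2],[43,3],[48,1],[49,3],[50,0],[52,3],[53,3],[57,3],[57,6],[61,3],[63,2],[63,3],[68,3],[68,4],[68,6],[69,0],[71,2],[71,3],[77,3],[77,4],[77,6]]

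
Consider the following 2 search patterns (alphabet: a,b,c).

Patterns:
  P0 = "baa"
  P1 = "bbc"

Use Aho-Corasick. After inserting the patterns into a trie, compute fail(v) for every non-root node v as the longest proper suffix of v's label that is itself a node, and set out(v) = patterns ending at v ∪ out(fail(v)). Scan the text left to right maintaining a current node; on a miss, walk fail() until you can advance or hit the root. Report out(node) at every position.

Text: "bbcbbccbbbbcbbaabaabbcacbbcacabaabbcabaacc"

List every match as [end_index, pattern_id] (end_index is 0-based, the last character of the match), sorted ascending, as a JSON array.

Construct AC machine:
Trie (insert patterns):
  0='ε' goto b→1
  1='b' goto a→2 b→4
  2='ba' goto a→3
  3='baa' goto ·  [P0 ends]
  4='bb' goto c→5
  5='bbc' goto ·  [P1 ends]

BFS fail/out derivation:
  n1('b'): parent n0 fail=0; on 'b' 0 → fail=0;  out ∅∪∅=∅
  n2('ba'): parent n1 fail=0; on 'a' 0 → fail=0;  out ∅∪∅=∅
  n4('bb'): parent n1 fail=0; on 'b' 0 → fail=1;  out ∅∪∅=∅
  n3('baa'): parent n2 fail=0; on 'a' 0 → fail=0;  out {0}∪∅={0}
  n5('bbc'): parent n4 fail=1; on 'c' 1→0 → fail=0;  out {1}∪∅={1}

Text stream:
[0] read 'b'  n0⇒n1
[1] read 'b'  n1⇒n4
[2] read 'c'  n4⇒n5  → match P1@[0:2]
[3] read 'b'  n5⇒n1 ·f
[4] read 'b'  n1⇒n4
[5] read 'c'  n4⇒n5  → match P1@[3:5]
[6] read 'c'  n5⇒n0 ·f
[7] read 'b'  n0⇒n1
[8] read 'b'  n1⇒n4
[9] read 'b'  n4⇒n4 ·f
[10] read 'b'  n4⇒n4 ·f
[11] read 'c'  n4⇒n5  → match P1@[9:11]
[12] read 'b'  n5⇒n1 ·f
[13] read 'b'  n1⇒n4
[14] read 'a'  n4⇒n2 ·f
[15] read 'a'  n2⇒n3  → match P0@[13:15]
[16] read 'b'  n3⇒n1 ·f
[17] read 'a'  n1⇒n2
[18] read 'a'  n2⇒n3  → match P0@[16:18]
[19] read 'b'  n3⇒n1 ·f
[20] read 'b'  n1⇒n4
[21] read 'c'  n4⇒n5  → match P1@[19:21]
[22] read 'a'  n5⇒n0 ·f
[23] read 'c'  n0⇒n0
[24] read 'b'  n0⇒n1
[25] read 'b'  n1⇒n4
[26] read 'c'  n4⇒n5  → match P1@[24:26]
[27] read 'a'  n5⇒n0 ·f
[28] read 'c'  n0⇒n0
[29] read 'a'  n0⇒n0
[30] read 'b'  n0⇒n1
[31] read 'a'  n1⇒n2
[32] read 'a'  n2⇒n3  → match P0@[30:32]
[33] read 'b'  n3⇒n1 ·f
[34] read 'b'  n1⇒n4
[35] read 'c'  n4⇒n5  → match P1@[33:35]
[36] read 'a'  n5⇒n0 ·f
[37] read 'b'  n0⇒n1
[38] read 'a'  n1⇒n2
[39] read 'a'  n2⇒n3  → match P0@[37:39]
[40] read 'c'  n3⇒n0 ·f
[41] read 'c'  n0⇒n0

All matches (sorted): [[2,1],[5,1],[11,1],[15,0],[18,0],[21,1],[26,1],[32,0],[35,1],[39,0]]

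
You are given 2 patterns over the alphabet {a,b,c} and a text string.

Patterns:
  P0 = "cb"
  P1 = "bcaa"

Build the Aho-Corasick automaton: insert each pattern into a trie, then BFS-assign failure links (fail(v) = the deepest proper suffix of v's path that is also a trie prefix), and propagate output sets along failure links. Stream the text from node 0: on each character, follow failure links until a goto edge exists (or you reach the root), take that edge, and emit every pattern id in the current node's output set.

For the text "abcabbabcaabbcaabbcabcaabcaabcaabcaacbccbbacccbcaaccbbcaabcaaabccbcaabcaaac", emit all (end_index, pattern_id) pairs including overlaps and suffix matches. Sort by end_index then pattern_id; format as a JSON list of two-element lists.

Build automaton:
Trie nodes:
  0='ε' goto b→3 c→1
  1='c' goto b→2
  2='cb' goto ·  ←P0
  3='b' goto c→4
  4='bc' goto a→5
  5='bca' goto a→6
  6='bcaa' goto ·  ←P1

Failure links (BFS by depth):
  fail(1) 'c': from fail(0)=0 chase 'c': 0 ⇒ 0;  out=∅∪out(0)=∅
  fail(3) 'b': from fail(0)=0 chase 'b': 0 ⇒ 0;  out=∅∪out(0)=∅
  fail(2) 'cb': from fail(1)=0 chase 'b': 0 ⇒ 3;  out={0}∪out(3)={0}
  fail(4) 'bc': from fail(3)=0 chase 'c': 0 ⇒ 1;  out=∅∪out(1)=∅
  fail(5) 'bca': from fail(4)=1 chase 'a': 1→0 ⇒ 0;  out=∅∪out(0)=∅
  fail(6) 'bcaa': from fail(5)=0 chase 'a': 0 ⇒ 0;  out={1}∪out(0)={1}

Text stream:
i=0 'a': node 0→0
i=1 'b': node 0→3
i=2 'c': node 3→4
i=3 'a': node 4→5
i=4 'b': node 5→3 (fail-walked)
i=5 'b': node 3→3 (fail-walked)
i=6 'a': node 3→0 (fail-walked)
i=7 'b': node 0→3
i=8 'c': node 3→4
i=9 'a': node 4→5
i=10 'a': node 5→6  ** P1@[7:10]
i=11 'b': node 6→3 (fail-walked)
i=12 'b': node 3→3 (fail-walked)
i=13 'c': node 3→4
i=14 'a': node 4→5
i=15 'a': node 5→6  ** P1@[12:15]
i=16 'b': node 6→3 (fail-walked)
i=17 'b': node 3→3 (fail-walked)
i=18 'c': node 3→4
i=19 'a': node 4→5
i=20 'b': node 5→3 (fail-walked)
i=21 'c': node 3→4
i=22 'a': node 4→5
i=23 'a': node 5→6  ** P1@[20:23]
i=24 'b': node 6→3 (fail-walked)
i=25 'c': node 3→4
i=26 'a': node 4→5
i=27 'a': node 5→6  ** P1@[24:27]
i=28 'b': node 6→3 (fail-walked)
i=29 'c': node 3→4
i=30 'a': node 4→5
i=31 'a': node 5→6  ** P1@[28:31]
i=32 'b': node 6→3 (fail-walked)
i=33 'c': node 3→4
i=34 'a': node 4→5
i=35 'a': node 5→6  ** P1@[32:35]
i=36 'c': node 6→1 (fail-walked)
i=37 'b': node 1→2  ** P0@[36:37]
i=38 'c': node 2→4 (fail-walked)
i=39 'c': node 4→1 (fail-walked)
i=40 'b': node 1→2  ** P0@[39:40]
i=41 'b': node 2→3 (fail-walked)
i=42 'a': node 3→0 (fail-walked)
i=43 'c': node 0→1
i=44 'c': node 1→1 (fail-walked)
i=45 'c': node 1→1 (fail-walked)
i=46 'b': node 1→2  ** P0@[45:46]
i=47 'c': node 2→4 (fail-walked)
i=48 'a': node 4→5
i=49 'a': node 5→6  ** P1@[46:49]
i=50 'c': node 6→1 (fail-walked)
i=51 'c': node 1→1 (fail-walked)
i=52 'b': node 1→2  ** P0@[51:52]
i=53 'b': node 2→3 (fail-walked)
i=54 'c': node 3→4
i=55 'a': node 4→5
i=56 'a': node 5→6  ** P1@[53:56]
i=57 'b': node 6→3 (fail-walked)
i=58 'c': node 3→4
i=59 'a': node 4→5
i=60 'a': node 5→6  ** P1@[57:60]
i=61 'a': node 6→0 (fail-walked)
i=62 'b': node 0→3
i=63 'c': node 3→4
i=64 'c': node 4→1 (fail-walked)
i=65 'b': node 1→2  ** P0@[64:65]
i=66 'c': node 2→4 (fail-walked)
i=67 'a': node 4→5
i=68 'a': node 5→6  ** P1@[65:68]
i=69 'b': node 6→3 (fail-walked)
i=70 'c': node 3→4
i=71 'a': node 4→5
i=72 'a': node 5→6  ** P1@[69:72]
i=73 'a': node 6→0 (fail-walked)
i=74 'c': node 0→1

Result: [[10,1],[15,1],[23,1],[27,1],[31,1],[35,1],[37,0],[40,0],[46,0],[49,1],[52,0],[56,1],[60,1],[65,0],[68,1],[72,1]]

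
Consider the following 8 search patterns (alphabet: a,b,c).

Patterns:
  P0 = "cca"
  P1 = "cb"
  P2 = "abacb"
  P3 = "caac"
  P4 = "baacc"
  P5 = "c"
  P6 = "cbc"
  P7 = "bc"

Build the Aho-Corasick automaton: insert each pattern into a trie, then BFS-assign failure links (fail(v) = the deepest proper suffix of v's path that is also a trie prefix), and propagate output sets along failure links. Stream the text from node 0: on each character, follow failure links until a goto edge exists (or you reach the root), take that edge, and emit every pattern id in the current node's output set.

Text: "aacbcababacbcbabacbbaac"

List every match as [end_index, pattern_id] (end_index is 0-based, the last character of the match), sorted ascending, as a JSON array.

Construct AC machine:
Trie (insert patterns):
  0='ε' goto a→5 b→13 c→1
  1='c' goto a→10 b→4 c→2  [P5 ends]
  2='cc' goto a→3
  3='cca' goto ·  [P0 ends]
  4='cb' goto c→18  [P1 ends]
  5='a' goto b→6
  6='ab' goto a→7
  7='aba' goto c→8
  8='abac' goto b→9
  9='abacb' goto ·  [P2 ends]
  10='ca' goto a→11
  11='caa' goto c→12
  12='caac' goto ·  [P3 ends]
  13='b' goto a→14 c→19
  14='ba' goto a→15
  15='baa' goto c→16
  16='baac' goto c→17
  17='baacc' goto ·  [P4 ends]
  18='cbc' goto ·  [P6 ends]
  19='bc' goto ·  [P7 ends]

BFS fail/out derivation:
  n1('c'): parent n0 fail=0; on 'c' 0 → fail=0;  out {5}∪∅={5}
  n5('a'): parent n0 fail=0; on 'a' 0 → fail=0;  out ∅∪∅=∅
  n13('b'): parent n0 fail=0; on 'b' 0 → fail=0;  out ∅∪∅=∅
  n2('cc'): parent n1 fail=0; on 'c' 0 → fail=1;  out ∅∪{5}={5}
  n4('cb'): parent n1 fail=0; on 'b' 0 → fail=13;  out {1}∪∅={1}
  n6('ab'): parent n5 fail=0; on 'b' 0 → fail=13;  out ∅∪∅=∅
  n10('ca'): parent n1 fail=0; on 'a' 0 → fail=5;  out ∅∪∅=∅
  n14('ba'): parent n13 fail=0; on 'a' 0 → fail=5;  out ∅∪∅=∅
  n19('bc'): parent n13 fail=0; on 'c' 0 → fail=1;  out {7}∪{5}={5,7}
  n3('cca'): parent n2 fail=1; on 'a' 1 → fail=10;  out {0}∪∅={0}
  n7('aba'): parent n6 fail=13; on 'a' 13 → fail=14;  out ∅∪∅=∅
  n11('caa'): parent n10 fail=5; on 'a' 5→0 → fail=5;  out ∅∪∅=∅
  n15('baa'): parent n14 fail=5; on 'a' 5→0 → fail=5;  out ∅∪∅=∅
  n18('cbc'): parent n4 fail=13; on 'c' 13 → fail=19;  out {6}∪{5,7}={5,6,7}
  n8('abac'): parent n7 fail=14; on 'c' 14→5→0 → fail=1;  out ∅∪{5}={5}
  n12('caac'): parent n11 fail=5; on 'c' 5→0 → fail=1;  out {3}∪{5}={3,5}
  n16('baac'): parent n15 fail=5; on 'c' 5→0 → fail=1;  out ∅∪{5}={5}
  n9('abacb'): parent n8 fail=1; on 'b' 1 → fail=4;  out {2}∪{1}={1,2}
  n17('baacc'): parent n16 fail=1; on 'c' 1 → fail=2;  out {4}∪{5}={4,5}

Text stream:
[0] read 'a'  n0⇒n5
[1] read 'a'  n5⇒n5 ·f
[2] read 'c'  n5⇒n1 ·f  → match P5@[2:2]
[3] read 'b'  n1⇒n4  → match P1@[2:3]
[4] read 'c'  n4⇒n18  → match P5@[4:4],P6@[2:4],P7@[3:4]
[5] read 'a'  n18⇒n10 ·f
[6] read 'b'  n10⇒n6 ·f
[7] read 'a'  n6⇒n7
[8] read 'b'  n7⇒n6 ·f
[9] read 'a'  n6⇒n7
[10] read 'c'  n7⇒n8  → match P5@[10:10]
[11] read 'b'  n8⇒n9  → match P1@[10:11],P2@[7:11]
[12] read 'c'  n9⇒n18 ·f  → match P5@[12:12],P6@[10:12],P7@[11:12]
[13] read 'b'  n18⇒n4 ·f  → match P1@[12:13]
[14] read 'a'  n4⇒n14 ·f
[15] read 'b'  n14⇒n6 ·f
[16] read 'a'  n6⇒n7
[17] read 'c'  n7⇒n8  → match P5@[17:17]
[18] read 'b'  n8⇒n9  → match P1@[17:18],P2@[14:18]
[19] read 'b'  n9⇒n13 ·f
[20] read 'a'  n13⇒n14
[21] read 'a'  n14⇒n15
[22] read 'c'  n15⇒n16  → match P5@[22:22]

All matches (sorted): [[2,5],[3,1],[4,5],[4,6],[4,7],[10,5],[11,1],[11,2],[12,5],[12,6],[12,7],[13,1],[17,5],[18,1],[18,2],[22,5]]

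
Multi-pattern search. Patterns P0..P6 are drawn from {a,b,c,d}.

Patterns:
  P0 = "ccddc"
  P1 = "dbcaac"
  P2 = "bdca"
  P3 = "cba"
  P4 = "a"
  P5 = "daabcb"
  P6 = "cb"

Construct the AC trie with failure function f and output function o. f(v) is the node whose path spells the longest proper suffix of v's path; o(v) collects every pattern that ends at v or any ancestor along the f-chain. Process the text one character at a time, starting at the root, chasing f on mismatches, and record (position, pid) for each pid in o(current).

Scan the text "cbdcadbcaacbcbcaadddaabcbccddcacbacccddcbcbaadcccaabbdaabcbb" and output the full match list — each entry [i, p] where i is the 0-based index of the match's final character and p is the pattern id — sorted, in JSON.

Build:
Trie nodes:
  0='ε' goto a→18 b→12 c→1 d→6
  1='c' goto b→16 c→2
  2='cc' goto d→3
  3='ccd' goto d→4
  4='ccdd' goto c→5
  5='ccddc' goto ·  ←P0
  6='d' goto a→19 b→7
  7='db' goto c→8
  8='dbc' goto a→9
  9='dbca' goto a→10
  10='dbcaa' goto c→11
  11='dbcaac' goto ·  ←P1
  12='b' goto d→13
  13='bd' goto c→14
  14='bdc' goto a→15
  15='bdca' goto ·  ←P2
  16='cb' goto a→17  ←P6
  17='cba' goto ·  ←P3
  18='a' goto ·  ←P4
  19='da' goto a→20
  20='daa' goto b→21
  21='daab' goto c→22
  22='daabc' goto b→23
  23='daabcb' goto ·  ←P5

Failure links (BFS by depth):
  fail(1) 'c': from fail(0)=0 chase 'c': 0 ⇒ 0;  out=∅∪out(0)=∅
  fail(6) 'd': from fail(0)=0 chase 'd': 0 ⇒ 0;  out=∅∪out(0)=∅
  fail(12) 'b': from fail(0)=0 chase 'b': 0 ⇒ 0;  out=∅∪out(0)=∅
  fail(18) 'a': from fail(0)=0 chase 'a': 0 ⇒ 0;  out={4}∪out(0)={4}
  fail(2) 'cc': from fail(1)=0 chase 'c': 0 ⇒ 1;  out=∅∪out(1)=∅
  fail(7) 'db': from fail(6)=0 chase 'b': 0 ⇒ 12;  out=∅∪out(12)=∅
  fail(13) 'bd': from fail(12)=0 chase 'd': 0 ⇒ 6;  out=∅∪out(6)=∅
  fail(16) 'cb': from fail(1)=0 chase 'b': 0 ⇒ 12;  out={6}∪out(12)={6}
  fail(19) 'da': from fail(6)=0 chase 'a': 0 ⇒ 18;  out=∅∪out(18)={4}
  fail(3) 'ccd': from fail(2)=1 chase 'd': 1→0 ⇒ 6;  out=∅∪out(6)=∅
  fail(8) 'dbc': from fail(7)=12 chase 'c': 12→0 ⇒ 1;  out=∅∪out(1)=∅
  fail(14) 'bdc': from fail(13)=6 chase 'c': 6→0 ⇒ 1;  out=∅∪out(1)=∅
  fail(17) 'cba': from fail(16)=12 chase 'a': 12→0 ⇒ 18;  out={3}∪out(18)={3,4}
  fail(20) 'daa': from fail(19)=18 chase 'a': 18→0 ⇒ 18;  out=∅∪out(18)={4}
  fail(4) 'ccdd': from fail(3)=6 chase 'd': 6→0 ⇒ 6;  out=∅∪out(6)=∅
  fail(9) 'dbca': from fail(8)=1 chase 'a': 1→0 ⇒ 18;  out=∅∪out(18)={4}
  fail(15) 'bdca': from fail(14)=1 chase 'a': 1→0 ⇒ 18;  out={2}∪out(18)={2,4}
  fail(21) 'daab': from fail(20)=18 chase 'b': 18→0 ⇒ 12;  out=∅∪out(12)=∅
  fail(5) 'ccddc': from fail(4)=6 chase 'c': 6→0 ⇒ 1;  out={0}∪out(1)={0}
  fail(10) 'dbcaa': from fail(9)=18 chase 'a': 18→0 ⇒ 18;  out=∅∪out(18)={4}
  fail(22) 'daabc': from fail(21)=12 chase 'c': 12→0 ⇒ 1;  out=∅∪out(1)=∅
  fail(11) 'dbcaac': from fail(10)=18 chase 'c': 18→0 ⇒ 1;  out={1}∪out(1)={1}
  fail(23) 'daabcb': from fail(22)=1 chase 'b': 1 ⇒ 16;  out={5}∪out(16)={5,6}

Text stream:
i=0 'c': node 0→1
i=1 'b': node 1→16  emit P6@[0:1]
i=2 'd': node 16→13 (via fail)
i=3 'c': node 13→14
i=4 'a': node 14→15  emit P2@[1:4],P4@[4:4]
i=5 'd': node 15→6 (via fail)
i=6 'b': node 6→7
i=7 'c': node 7→8
i=8 'a': node 8→9  emit P4@[8:8]
i=9 'a': node 9→10  emit P4@[9:9]
i=10 'c': node 10→11  emit P1@[5:10]
i=11 'b': node 11→16 (via fail)  emit P6@[10:11]
i=12 'c': node 16→1 (via fail)
i=13 'b': node 1→16  emit P6@[12:13]
i=14 'c': node 16→1 (via fail)
i=15 'a': node 1→18 (via fail)  emit P4@[15:15]
i=16 'a': node 18→18 (via fail)  emit P4@[16:16]
i=17 'd': node 18→6 (via fail)
i=18 'd': node 6→6 (via fail)
i=19 'd': node 6→6 (via fail)
i=20 'a': node 6→19  emit P4@[20:20]
i=21 'a': node 19→20  emit P4@[21:21]
i=22 'b': node 20→21
i=23 'c': node 21→22
i=24 'b': node 22→23  emit P5@[19:24],P6@[23:24]
i=25 'c': node 23→1 (via fail)
i=26 'c': node 1→2
i=27 'd': node 2→3
i=28 'd': node 3→4
i=29 'c': node 4→5  emit P0@[25:29]
i=30 'a': node 5→18 (via fail)  emit P4@[30:30]
i=31 'c': node 18→1 (via fail)
i=32 'b': node 1→16  emit P6@[31:32]
i=33 'a': node 16→17  emit P3@[31:33],P4@[33:33]
i=34 'c': node 17→1 (via fail)
i=35 'c': node 1→2
i=36 'c': node 2→2 (via fail)
i=37 'd': node 2→3
i=38 'd': node 3→4
i=39 'c': node 4→5  emit P0@[35:39]
i=40 'b': node 5→16 (via fail)  emit P6@[39:40]
i=41 'c': node 16→1 (via fail)
i=42 'b': node 1→16  emit P6@[41:42]
i=43 'a': node 16→17  emit P3@[41:43],P4@[43:43]
i=44 'a': node 17→18 (via fail)  emit P4@[44:44]
i=45 'd': node 18→6 (via fail)
i=46 'c': node 6→1 (via fail)
i=47 'c': node 1→2
i=48 'c': node 2→2 (via fail)
i=49 'a': node 2→18 (via fail)  emit P4@[49:49]
i=50 'a': node 18→18 (via fail)  emit P4@[50:50]
i=51 'b': node 18→12 (via fail)
i=52 'b': node 12→12 (via fail)
i=53 'd': node 12→13
i=54 'a': node 13→19 (via fail)  emit P4@[54:54]
i=55 'a': node 19→20  emit P4@[55:55]
i=56 'b': node 20→21
i=57 'c': node 21→22
i=58 'b': node 22→23  emit P5@[53:58],P6@[57:58]
i=59 'b': node 23→12 (via fail)

Matches: [[1,6],[4,2],[4,4],[8,4],[9,4],[10,1],[11,6],[13,6],[15,4],[16,4],[20,4],[21,4],[24,5],[24,6],[29,0],[30,4],[32,6],[33,3],[33,4],[39,0],[40,6],[42,6],[43,3],[43,4],[44,4],[49,4],[50,4],[54,4],[55,4],[58,5],[58,6]]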